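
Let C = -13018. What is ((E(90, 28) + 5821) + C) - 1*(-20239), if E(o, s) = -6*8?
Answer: 12994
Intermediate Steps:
E(o, s) = -48
((E(90, 28) + 5821) + C) - 1*(-20239) = ((-48 + 5821) - 13018) - 1*(-20239) = (5773 - 13018) + 20239 = -7245 + 20239 = 12994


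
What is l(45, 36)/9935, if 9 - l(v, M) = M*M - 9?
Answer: -1278/9935 ≈ -0.12864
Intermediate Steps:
l(v, M) = 18 - M² (l(v, M) = 9 - (M*M - 9) = 9 - (M² - 9) = 9 - (-9 + M²) = 9 + (9 - M²) = 18 - M²)
l(45, 36)/9935 = (18 - 1*36²)/9935 = (18 - 1*1296)*(1/9935) = (18 - 1296)*(1/9935) = -1278*1/9935 = -1278/9935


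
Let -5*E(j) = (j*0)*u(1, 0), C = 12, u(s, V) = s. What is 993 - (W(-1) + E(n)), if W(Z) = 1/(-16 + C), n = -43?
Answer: 3973/4 ≈ 993.25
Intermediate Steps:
E(j) = 0 (E(j) = -j*0/5 = -0 = -⅕*0 = 0)
W(Z) = -¼ (W(Z) = 1/(-16 + 12) = 1/(-4) = -¼)
993 - (W(-1) + E(n)) = 993 - (-¼ + 0) = 993 - 1*(-¼) = 993 + ¼ = 3973/4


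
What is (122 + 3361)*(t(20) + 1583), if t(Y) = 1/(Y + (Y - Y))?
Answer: 110275263/20 ≈ 5.5138e+6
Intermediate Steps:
t(Y) = 1/Y (t(Y) = 1/(Y + 0) = 1/Y)
(122 + 3361)*(t(20) + 1583) = (122 + 3361)*(1/20 + 1583) = 3483*(1/20 + 1583) = 3483*(31661/20) = 110275263/20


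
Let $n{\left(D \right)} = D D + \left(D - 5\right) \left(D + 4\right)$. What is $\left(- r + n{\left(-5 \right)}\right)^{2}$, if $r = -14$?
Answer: $2401$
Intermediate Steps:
$n{\left(D \right)} = D^{2} + \left(-5 + D\right) \left(4 + D\right)$
$\left(- r + n{\left(-5 \right)}\right)^{2} = \left(\left(-1\right) \left(-14\right) - \left(15 - 50\right)\right)^{2} = \left(14 + \left(-20 + 5 + 2 \cdot 25\right)\right)^{2} = \left(14 + \left(-20 + 5 + 50\right)\right)^{2} = \left(14 + 35\right)^{2} = 49^{2} = 2401$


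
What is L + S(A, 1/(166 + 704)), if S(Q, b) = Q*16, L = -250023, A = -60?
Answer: -250983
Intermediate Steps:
S(Q, b) = 16*Q
L + S(A, 1/(166 + 704)) = -250023 + 16*(-60) = -250023 - 960 = -250983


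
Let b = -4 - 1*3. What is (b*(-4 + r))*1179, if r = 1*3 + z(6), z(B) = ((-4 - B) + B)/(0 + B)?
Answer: 13755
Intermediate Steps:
z(B) = -4/B
b = -7 (b = -4 - 3 = -7)
r = 7/3 (r = 1*3 - 4/6 = 3 - 4*1/6 = 3 - 2/3 = 7/3 ≈ 2.3333)
(b*(-4 + r))*1179 = -7*(-4 + 7/3)*1179 = -7*(-5/3)*1179 = (35/3)*1179 = 13755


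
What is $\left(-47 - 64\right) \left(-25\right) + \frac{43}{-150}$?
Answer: $\frac{416207}{150} \approx 2774.7$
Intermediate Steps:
$\left(-47 - 64\right) \left(-25\right) + \frac{43}{-150} = \left(-47 - 64\right) \left(-25\right) + 43 \left(- \frac{1}{150}\right) = \left(-111\right) \left(-25\right) - \frac{43}{150} = 2775 - \frac{43}{150} = \frac{416207}{150}$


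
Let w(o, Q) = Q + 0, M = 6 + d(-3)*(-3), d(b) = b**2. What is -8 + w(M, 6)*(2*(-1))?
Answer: -20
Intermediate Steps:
M = -21 (M = 6 + (-3)**2*(-3) = 6 + 9*(-3) = 6 - 27 = -21)
w(o, Q) = Q
-8 + w(M, 6)*(2*(-1)) = -8 + 6*(2*(-1)) = -8 + 6*(-2) = -8 - 12 = -20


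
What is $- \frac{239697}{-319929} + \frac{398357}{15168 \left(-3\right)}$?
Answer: $- \frac{38846261455}{4852683072} \approx -8.0051$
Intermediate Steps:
$- \frac{239697}{-319929} + \frac{398357}{15168 \left(-3\right)} = \left(-239697\right) \left(- \frac{1}{319929}\right) + \frac{398357}{-45504} = \frac{79899}{106643} + 398357 \left(- \frac{1}{45504}\right) = \frac{79899}{106643} - \frac{398357}{45504} = - \frac{38846261455}{4852683072}$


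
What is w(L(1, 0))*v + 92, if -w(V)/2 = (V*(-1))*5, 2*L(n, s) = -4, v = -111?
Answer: 2312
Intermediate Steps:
L(n, s) = -2 (L(n, s) = (½)*(-4) = -2)
w(V) = 10*V (w(V) = -2*V*(-1)*5 = -2*(-V)*5 = -(-10)*V = 10*V)
w(L(1, 0))*v + 92 = (10*(-2))*(-111) + 92 = -20*(-111) + 92 = 2220 + 92 = 2312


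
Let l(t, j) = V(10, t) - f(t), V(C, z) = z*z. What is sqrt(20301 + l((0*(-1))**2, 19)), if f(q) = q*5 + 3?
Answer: sqrt(20298) ≈ 142.47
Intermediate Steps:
V(C, z) = z**2
f(q) = 3 + 5*q (f(q) = 5*q + 3 = 3 + 5*q)
l(t, j) = -3 + t**2 - 5*t (l(t, j) = t**2 - (3 + 5*t) = t**2 + (-3 - 5*t) = -3 + t**2 - 5*t)
sqrt(20301 + l((0*(-1))**2, 19)) = sqrt(20301 + (-3 + ((0*(-1))**2)**2 - 5*(0*(-1))**2)) = sqrt(20301 + (-3 + (0**2)**2 - 5*0**2)) = sqrt(20301 + (-3 + 0**2 - 5*0)) = sqrt(20301 + (-3 + 0 + 0)) = sqrt(20301 - 3) = sqrt(20298)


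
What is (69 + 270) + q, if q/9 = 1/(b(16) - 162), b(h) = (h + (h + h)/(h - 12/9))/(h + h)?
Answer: 2407521/7103 ≈ 338.94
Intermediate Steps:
b(h) = (h + 2*h/(-4/3 + h))/(2*h) (b(h) = (h + (2*h)/(h - 12*⅑))/((2*h)) = (h + (2*h)/(h - 4/3))*(1/(2*h)) = (h + (2*h)/(-4/3 + h))*(1/(2*h)) = (h + 2*h/(-4/3 + h))*(1/(2*h)) = (h + 2*h/(-4/3 + h))/(2*h))
q = -396/7103 (q = 9/((2 + 3*16)/(2*(-4 + 3*16)) - 162) = 9/((2 + 48)/(2*(-4 + 48)) - 162) = 9/((½)*50/44 - 162) = 9/((½)*(1/44)*50 - 162) = 9/(25/44 - 162) = 9/(-7103/44) = 9*(-44/7103) = -396/7103 ≈ -0.055751)
(69 + 270) + q = (69 + 270) - 396/7103 = 339 - 396/7103 = 2407521/7103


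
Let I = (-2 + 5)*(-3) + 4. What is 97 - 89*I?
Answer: 542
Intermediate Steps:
I = -5 (I = 3*(-3) + 4 = -9 + 4 = -5)
97 - 89*I = 97 - 89*(-5) = 97 + 445 = 542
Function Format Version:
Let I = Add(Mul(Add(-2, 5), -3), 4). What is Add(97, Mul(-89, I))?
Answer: 542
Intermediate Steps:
I = -5 (I = Add(Mul(3, -3), 4) = Add(-9, 4) = -5)
Add(97, Mul(-89, I)) = Add(97, Mul(-89, -5)) = Add(97, 445) = 542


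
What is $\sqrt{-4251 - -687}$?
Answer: $18 i \sqrt{11} \approx 59.699 i$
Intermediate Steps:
$\sqrt{-4251 - -687} = \sqrt{-4251 + \left(704 - 17\right)} = \sqrt{-4251 + 687} = \sqrt{-3564} = 18 i \sqrt{11}$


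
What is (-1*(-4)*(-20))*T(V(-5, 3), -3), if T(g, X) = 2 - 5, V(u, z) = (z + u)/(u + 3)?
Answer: 240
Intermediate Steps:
V(u, z) = (u + z)/(3 + u)
T(g, X) = -3
(-1*(-4)*(-20))*T(V(-5, 3), -3) = (-1*(-4)*(-20))*(-3) = (4*(-20))*(-3) = -80*(-3) = 240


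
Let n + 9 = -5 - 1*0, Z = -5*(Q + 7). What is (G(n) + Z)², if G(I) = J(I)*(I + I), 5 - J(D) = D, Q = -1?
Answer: 315844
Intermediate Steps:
Z = -30 (Z = -5*(-1 + 7) = -5*6 = -30)
J(D) = 5 - D
n = -14 (n = -9 + (-5 - 1*0) = -9 + (-5 + 0) = -9 - 5 = -14)
G(I) = 2*I*(5 - I) (G(I) = (5 - I)*(I + I) = (5 - I)*(2*I) = 2*I*(5 - I))
(G(n) + Z)² = (2*(-14)*(5 - 1*(-14)) - 30)² = (2*(-14)*(5 + 14) - 30)² = (2*(-14)*19 - 30)² = (-532 - 30)² = (-562)² = 315844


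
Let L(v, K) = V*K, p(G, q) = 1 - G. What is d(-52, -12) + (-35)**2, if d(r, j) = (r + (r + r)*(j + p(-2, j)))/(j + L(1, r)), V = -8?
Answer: 123946/101 ≈ 1227.2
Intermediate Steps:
L(v, K) = -8*K
d(r, j) = (r + 2*r*(3 + j))/(j - 8*r) (d(r, j) = (r + (r + r)*(j + (1 - 1*(-2))))/(j - 8*r) = (r + (2*r)*(j + (1 + 2)))/(j - 8*r) = (r + (2*r)*(j + 3))/(j - 8*r) = (r + (2*r)*(3 + j))/(j - 8*r) = (r + 2*r*(3 + j))/(j - 8*r))
d(-52, -12) + (-35)**2 = -52*(7 + 2*(-12))/(-12 - 8*(-52)) + (-35)**2 = -52*(7 - 24)/(-12 + 416) + 1225 = -52*(-17)/404 + 1225 = -52*1/404*(-17) + 1225 = 221/101 + 1225 = 123946/101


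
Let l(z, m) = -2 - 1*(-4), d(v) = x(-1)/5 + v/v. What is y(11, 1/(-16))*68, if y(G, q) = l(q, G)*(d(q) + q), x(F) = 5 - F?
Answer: 2907/10 ≈ 290.70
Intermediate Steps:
d(v) = 11/5 (d(v) = (5 - 1*(-1))/5 + v/v = (5 + 1)*(⅕) + 1 = 6*(⅕) + 1 = 6/5 + 1 = 11/5)
l(z, m) = 2 (l(z, m) = -2 + 4 = 2)
y(G, q) = 22/5 + 2*q (y(G, q) = 2*(11/5 + q) = 22/5 + 2*q)
y(11, 1/(-16))*68 = (22/5 + 2/(-16))*68 = (22/5 + 2*(-1/16))*68 = (22/5 - ⅛)*68 = (171/40)*68 = 2907/10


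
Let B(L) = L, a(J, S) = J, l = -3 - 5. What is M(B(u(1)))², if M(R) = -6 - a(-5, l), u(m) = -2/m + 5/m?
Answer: 1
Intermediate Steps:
l = -8
u(m) = 3/m
M(R) = -1 (M(R) = -6 - 1*(-5) = -6 + 5 = -1)
M(B(u(1)))² = (-1)² = 1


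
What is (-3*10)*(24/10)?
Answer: -72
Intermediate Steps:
(-3*10)*(24/10) = -720/10 = -30*12/5 = -72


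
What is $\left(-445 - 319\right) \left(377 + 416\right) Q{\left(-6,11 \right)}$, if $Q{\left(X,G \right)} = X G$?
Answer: $39986232$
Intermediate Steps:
$Q{\left(X,G \right)} = G X$
$\left(-445 - 319\right) \left(377 + 416\right) Q{\left(-6,11 \right)} = \left(-445 - 319\right) \left(377 + 416\right) 11 \left(-6\right) = \left(-764\right) 793 \left(-66\right) = \left(-605852\right) \left(-66\right) = 39986232$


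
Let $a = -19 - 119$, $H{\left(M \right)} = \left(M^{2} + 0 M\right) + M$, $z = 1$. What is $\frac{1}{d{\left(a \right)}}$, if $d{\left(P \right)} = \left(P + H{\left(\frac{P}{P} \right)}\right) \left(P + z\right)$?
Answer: $\frac{1}{18632} \approx 5.3671 \cdot 10^{-5}$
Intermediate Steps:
$H{\left(M \right)} = M + M^{2}$ ($H{\left(M \right)} = \left(M^{2} + 0\right) + M = M^{2} + M = M + M^{2}$)
$a = -138$ ($a = -19 - 119 = -138$)
$d{\left(P \right)} = \left(1 + P\right) \left(2 + P\right)$ ($d{\left(P \right)} = \left(P + \frac{P}{P} \left(1 + \frac{P}{P}\right)\right) \left(P + 1\right) = \left(P + 1 \left(1 + 1\right)\right) \left(1 + P\right) = \left(P + 1 \cdot 2\right) \left(1 + P\right) = \left(P + 2\right) \left(1 + P\right) = \left(2 + P\right) \left(1 + P\right) = \left(1 + P\right) \left(2 + P\right)$)
$\frac{1}{d{\left(a \right)}} = \frac{1}{2 + \left(-138\right)^{2} + 3 \left(-138\right)} = \frac{1}{2 + 19044 - 414} = \frac{1}{18632}$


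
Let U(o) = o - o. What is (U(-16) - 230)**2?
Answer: 52900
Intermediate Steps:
U(o) = 0
(U(-16) - 230)**2 = (0 - 230)**2 = (-230)**2 = 52900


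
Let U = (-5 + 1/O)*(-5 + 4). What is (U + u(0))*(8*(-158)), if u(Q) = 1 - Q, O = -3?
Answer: -24016/3 ≈ -8005.3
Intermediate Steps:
U = 16/3 (U = (-5 + 1/(-3))*(-5 + 4) = (-5 - 1/3)*(-1) = -16/3*(-1) = 16/3 ≈ 5.3333)
(U + u(0))*(8*(-158)) = (16/3 + (1 - 1*0))*(8*(-158)) = (16/3 + (1 + 0))*(-1264) = (16/3 + 1)*(-1264) = (19/3)*(-1264) = -24016/3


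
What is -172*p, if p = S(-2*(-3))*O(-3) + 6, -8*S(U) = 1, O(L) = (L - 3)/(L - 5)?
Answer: -8127/8 ≈ -1015.9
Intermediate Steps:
O(L) = (-3 + L)/(-5 + L)
S(U) = -1/8 (S(U) = -1/8*1 = -1/8)
p = 189/32 (p = -(-3 - 3)/(8*(-5 - 3)) + 6 = -(-6)/(8*(-8)) + 6 = -(-1)*(-6)/64 + 6 = -1/8*3/4 + 6 = -3/32 + 6 = 189/32 ≈ 5.9063)
-172*p = -172*189/32 = -8127/8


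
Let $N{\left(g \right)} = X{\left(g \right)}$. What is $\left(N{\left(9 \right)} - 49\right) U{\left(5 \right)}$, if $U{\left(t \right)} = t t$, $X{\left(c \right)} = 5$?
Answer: $-1100$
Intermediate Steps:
$N{\left(g \right)} = 5$
$U{\left(t \right)} = t^{2}$
$\left(N{\left(9 \right)} - 49\right) U{\left(5 \right)} = \left(5 - 49\right) 5^{2} = \left(5 - 49\right) 25 = \left(-44\right) 25 = -1100$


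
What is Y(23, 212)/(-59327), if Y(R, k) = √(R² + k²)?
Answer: -√45473/59327 ≈ -0.0035944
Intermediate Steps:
Y(23, 212)/(-59327) = √(23² + 212²)/(-59327) = √(529 + 44944)*(-1/59327) = √45473*(-1/59327) = -√45473/59327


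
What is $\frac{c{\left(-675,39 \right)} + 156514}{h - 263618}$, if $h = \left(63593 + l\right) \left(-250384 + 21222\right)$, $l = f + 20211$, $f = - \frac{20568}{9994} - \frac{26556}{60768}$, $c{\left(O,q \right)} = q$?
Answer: $- \frac{1980771803412}{242981626171255867} \approx -8.1519 \cdot 10^{-6}$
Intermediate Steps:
$f = - \frac{63136537}{25304808}$ ($f = \left(-20568\right) \frac{1}{9994} - \frac{2213}{5064} = - \frac{10284}{4997} - \frac{2213}{5064} = - \frac{63136537}{25304808} \approx -2.495$)
$l = \frac{511372337951}{25304808}$ ($l = - \frac{63136537}{25304808} + 20211 = \frac{511372337951}{25304808} \approx 20209.0$)
$h = - \frac{242978290769818195}{12652404}$ ($h = \left(63593 + \frac{511372337951}{25304808}\right) \left(-250384 + 21222\right) = \frac{2120580993095}{25304808} \left(-229162\right) = - \frac{242978290769818195}{12652404} \approx -1.9204 \cdot 10^{10}$)
$\frac{c{\left(-675,39 \right)} + 156514}{h - 263618} = \frac{39 + 156514}{- \frac{242978290769818195}{12652404} - 263618} = \frac{156553}{- \frac{242981626171255867}{12652404}} = 156553 \left(- \frac{12652404}{242981626171255867}\right) = - \frac{1980771803412}{242981626171255867}$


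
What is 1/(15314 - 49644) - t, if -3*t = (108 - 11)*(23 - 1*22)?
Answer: 3330007/102990 ≈ 32.333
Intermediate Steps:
t = -97/3 (t = -(108 - 11)*(23 - 1*22)/3 = -97*(23 - 22)/3 = -97/3 ≈ -32.333)
1/(15314 - 49644) - t = 1/(15314 - 49644) - 1*(-97/3) = 1/(-34330) + 97/3 = -1/34330 + 97/3 = 3330007/102990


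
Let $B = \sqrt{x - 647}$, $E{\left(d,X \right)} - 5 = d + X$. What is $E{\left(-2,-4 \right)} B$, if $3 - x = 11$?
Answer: $- i \sqrt{655} \approx - 25.593 i$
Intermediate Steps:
$E{\left(d,X \right)} = 5 + X + d$ ($E{\left(d,X \right)} = 5 + \left(d + X\right) = 5 + \left(X + d\right) = 5 + X + d$)
$x = -8$ ($x = 3 - 11 = -8$)
$B = i \sqrt{655}$ ($B = \sqrt{-8 - 647} = \sqrt{-655} = i \sqrt{655} \approx 25.593 i$)
$E{\left(-2,-4 \right)} B = \left(5 - 4 - 2\right) i \sqrt{655} = - i \sqrt{655}$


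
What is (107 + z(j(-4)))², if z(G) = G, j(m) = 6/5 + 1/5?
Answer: 293764/25 ≈ 11751.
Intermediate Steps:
j(m) = 7/5 (j(m) = 6*(⅕) + 1*(⅕) = 6/5 + ⅕ = 7/5)
(107 + z(j(-4)))² = (107 + 7/5)² = (542/5)² = 293764/25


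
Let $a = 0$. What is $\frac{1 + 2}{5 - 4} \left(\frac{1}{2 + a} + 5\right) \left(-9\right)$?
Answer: $- \frac{297}{2} \approx -148.5$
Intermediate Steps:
$\frac{1 + 2}{5 - 4} \left(\frac{1}{2 + a} + 5\right) \left(-9\right) = \frac{1 + 2}{5 - 4} \left(\frac{1}{2 + 0} + 5\right) \left(-9\right) = \frac{3}{1} \left(\frac{1}{2} + 5\right) \left(-9\right) = 3 \cdot 1 \left(\frac{1}{2} + 5\right) \left(-9\right) = 3 \cdot \frac{11}{2} \left(-9\right) = \frac{33}{2} \left(-9\right) = - \frac{297}{2}$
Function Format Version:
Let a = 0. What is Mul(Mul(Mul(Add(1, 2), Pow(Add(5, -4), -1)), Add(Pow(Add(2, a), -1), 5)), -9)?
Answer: Rational(-297, 2) ≈ -148.50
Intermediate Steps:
Mul(Mul(Mul(Add(1, 2), Pow(Add(5, -4), -1)), Add(Pow(Add(2, a), -1), 5)), -9) = Mul(Mul(Mul(Add(1, 2), Pow(Add(5, -4), -1)), Add(Pow(Add(2, 0), -1), 5)), -9) = Mul(Mul(Mul(3, Pow(1, -1)), Add(Pow(2, -1), 5)), -9) = Mul(Mul(Mul(3, 1), Add(Rational(1, 2), 5)), -9) = Mul(Mul(3, Rational(11, 2)), -9) = Mul(Rational(33, 2), -9) = Rational(-297, 2)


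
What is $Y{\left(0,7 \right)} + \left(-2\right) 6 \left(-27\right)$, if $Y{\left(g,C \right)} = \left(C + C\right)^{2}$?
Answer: $520$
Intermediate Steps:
$Y{\left(g,C \right)} = 4 C^{2}$ ($Y{\left(g,C \right)} = \left(2 C\right)^{2} = 4 C^{2}$)
$Y{\left(0,7 \right)} + \left(-2\right) 6 \left(-27\right) = 4 \cdot 7^{2} + \left(-2\right) 6 \left(-27\right) = 4 \cdot 49 - -324 = 196 + 324 = 520$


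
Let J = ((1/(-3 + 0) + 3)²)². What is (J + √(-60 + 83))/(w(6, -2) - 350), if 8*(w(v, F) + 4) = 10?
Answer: -16384/114291 - 4*√23/1411 ≈ -0.15695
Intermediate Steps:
w(v, F) = -11/4 (w(v, F) = -4 + (⅛)*10 = -4 + 5/4 = -11/4)
J = 4096/81 (J = ((1/(-3) + 3)²)² = ((-⅓ + 3)²)² = ((8/3)²)² = (64/9)² = 4096/81 ≈ 50.568)
(J + √(-60 + 83))/(w(6, -2) - 350) = (4096/81 + √(-60 + 83))/(-11/4 - 350) = (4096/81 + √23)/(-1411/4) = (4096/81 + √23)*(-4/1411) = -16384/114291 - 4*√23/1411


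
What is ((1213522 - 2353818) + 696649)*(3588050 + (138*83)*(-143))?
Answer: -865168436816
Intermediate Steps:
((1213522 - 2353818) + 696649)*(3588050 + (138*83)*(-143)) = (-1140296 + 696649)*(3588050 + 11454*(-143)) = -443647*(3588050 - 1637922) = -443647*1950128 = -865168436816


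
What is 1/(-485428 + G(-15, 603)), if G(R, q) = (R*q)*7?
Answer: -1/548743 ≈ -1.8223e-6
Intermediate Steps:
G(R, q) = 7*R*q
1/(-485428 + G(-15, 603)) = 1/(-485428 + 7*(-15)*603) = 1/(-485428 - 63315) = 1/(-548743) = -1/548743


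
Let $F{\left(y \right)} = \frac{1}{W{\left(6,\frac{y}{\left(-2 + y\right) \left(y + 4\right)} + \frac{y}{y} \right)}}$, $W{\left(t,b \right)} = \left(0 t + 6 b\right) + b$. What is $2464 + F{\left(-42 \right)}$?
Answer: $\frac{14057956}{5705} \approx 2464.1$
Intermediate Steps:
$W{\left(t,b \right)} = 7 b$ ($W{\left(t,b \right)} = \left(0 + 6 b\right) + b = 6 b + b = 7 b$)
$F{\left(y \right)} = \frac{1}{7 + \frac{7 y}{\left(-2 + y\right) \left(4 + y\right)}}$ ($F{\left(y \right)} = \frac{1}{7 \left(\frac{y}{\left(-2 + y\right) \left(y + 4\right)} + \frac{y}{y}\right)} = \frac{1}{7 \left(\frac{y}{\left(-2 + y\right) \left(4 + y\right)} + 1\right)} = \frac{1}{7 \left(1 + \frac{y}{\left(-2 + y\right) \left(4 + y\right)}\right)} = \frac{1}{7 + \frac{7 y}{\left(-2 + y\right) \left(4 + y\right)}}$)
$2464 + F{\left(-42 \right)} = 2464 + \frac{-8 + \left(-42\right)^{2} + 2 \left(-42\right)}{7 \left(-8 + \left(-42\right)^{2} + 3 \left(-42\right)\right)} = 2464 + \frac{-8 + 1764 - 84}{7 \left(-8 + 1764 - 126\right)} = 2464 + \frac{1}{7} \cdot \frac{1}{1630} \cdot 1672 = 2464 + \frac{836}{5705} = \frac{14057956}{5705}$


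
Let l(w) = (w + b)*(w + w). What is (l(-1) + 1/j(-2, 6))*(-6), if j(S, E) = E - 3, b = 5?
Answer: 46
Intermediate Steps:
j(S, E) = -3 + E
l(w) = 2*w*(5 + w) (l(w) = (w + 5)*(w + w) = (5 + w)*(2*w) = 2*w*(5 + w))
(l(-1) + 1/j(-2, 6))*(-6) = (2*(-1)*(5 - 1) + 1/(-3 + 6))*(-6) = (2*(-1)*4 + 1/3)*(-6) = (-8 + ⅓)*(-6) = -23/3*(-6) = 46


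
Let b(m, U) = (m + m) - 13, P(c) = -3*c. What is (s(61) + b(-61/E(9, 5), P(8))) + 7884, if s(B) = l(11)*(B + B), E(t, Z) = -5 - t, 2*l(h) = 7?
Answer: 58147/7 ≈ 8306.7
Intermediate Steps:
l(h) = 7/2 (l(h) = (1/2)*7 = 7/2)
b(m, U) = -13 + 2*m (b(m, U) = 2*m - 13 = -13 + 2*m)
s(B) = 7*B (s(B) = 7*(B + B)/2 = 7*(2*B)/2 = 7*B)
(s(61) + b(-61/E(9, 5), P(8))) + 7884 = (7*61 + (-13 + 2*(-61/(-5 - 1*9)))) + 7884 = (427 + (-13 + 2*(-61/(-5 - 9)))) + 7884 = (427 + (-13 + 2*(-61/(-14)))) + 7884 = (427 + (-13 + 2*(-61*(-1/14)))) + 7884 = (427 + (-13 + 2*(61/14))) + 7884 = (427 + (-13 + 61/7)) + 7884 = (427 - 30/7) + 7884 = 2959/7 + 7884 = 58147/7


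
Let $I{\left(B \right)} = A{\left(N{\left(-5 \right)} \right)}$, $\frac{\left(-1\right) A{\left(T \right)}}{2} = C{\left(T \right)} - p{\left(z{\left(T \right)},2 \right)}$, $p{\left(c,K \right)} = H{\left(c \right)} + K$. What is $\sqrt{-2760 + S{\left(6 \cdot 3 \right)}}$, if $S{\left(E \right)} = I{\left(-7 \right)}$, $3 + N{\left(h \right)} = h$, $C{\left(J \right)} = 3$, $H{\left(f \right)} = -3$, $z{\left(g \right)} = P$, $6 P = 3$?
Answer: $4 i \sqrt{173} \approx 52.612 i$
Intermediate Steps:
$P = \frac{1}{2}$ ($P = \frac{1}{6} \cdot 3 = \frac{1}{2} \approx 0.5$)
$z{\left(g \right)} = \frac{1}{2}$
$N{\left(h \right)} = -3 + h$
$p{\left(c,K \right)} = -3 + K$
$A{\left(T \right)} = -8$ ($A{\left(T \right)} = - 2 \left(3 - \left(-3 + 2\right)\right) = - 2 \left(3 - -1\right) = - 2 \left(3 + 1\right) = \left(-2\right) 4 = -8$)
$I{\left(B \right)} = -8$
$S{\left(E \right)} = -8$
$\sqrt{-2760 + S{\left(6 \cdot 3 \right)}} = \sqrt{-2760 - 8} = \sqrt{-2768} = 4 i \sqrt{173}$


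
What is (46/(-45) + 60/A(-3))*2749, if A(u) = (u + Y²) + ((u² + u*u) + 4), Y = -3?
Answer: 970397/315 ≈ 3080.6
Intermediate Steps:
A(u) = 13 + u + 2*u² (A(u) = (u + (-3)²) + ((u² + u*u) + 4) = (u + 9) + ((u² + u²) + 4) = (9 + u) + (2*u² + 4) = (9 + u) + (4 + 2*u²) = 13 + u + 2*u²)
(46/(-45) + 60/A(-3))*2749 = (46/(-45) + 60/(13 - 3 + 2*(-3)²))*2749 = (46*(-1/45) + 60/(13 - 3 + 2*9))*2749 = (-46/45 + 60/(13 - 3 + 18))*2749 = (-46/45 + 60/28)*2749 = (-46/45 + 60*(1/28))*2749 = (-46/45 + 15/7)*2749 = (353/315)*2749 = 970397/315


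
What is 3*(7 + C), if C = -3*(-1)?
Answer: 30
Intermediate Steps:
C = 3
3*(7 + C) = 3*(7 + 3) = 3*10 = 30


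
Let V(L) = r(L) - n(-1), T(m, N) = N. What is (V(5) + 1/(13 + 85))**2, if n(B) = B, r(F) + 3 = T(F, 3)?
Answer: 9801/9604 ≈ 1.0205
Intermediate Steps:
r(F) = 0 (r(F) = -3 + 3 = 0)
V(L) = 1 (V(L) = 0 - 1*(-1) = 0 + 1 = 1)
(V(5) + 1/(13 + 85))**2 = (1 + 1/(13 + 85))**2 = (1 + 1/98)**2 = (99/98)**2 = 9801/9604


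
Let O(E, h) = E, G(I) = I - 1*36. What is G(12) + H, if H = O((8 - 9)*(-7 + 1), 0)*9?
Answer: 30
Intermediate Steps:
G(I) = -36 + I (G(I) = I - 36 = -36 + I)
H = 54 (H = ((8 - 9)*(-7 + 1))*9 = -1*(-6)*9 = 6*9 = 54)
G(12) + H = (-36 + 12) + 54 = -24 + 54 = 30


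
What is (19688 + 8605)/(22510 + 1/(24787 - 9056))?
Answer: 148359061/118034937 ≈ 1.2569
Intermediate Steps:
(19688 + 8605)/(22510 + 1/(24787 - 9056)) = 28293/(22510 + 1/15731) = 28293/(354104811/15731) = 28293*(15731/354104811) = 148359061/118034937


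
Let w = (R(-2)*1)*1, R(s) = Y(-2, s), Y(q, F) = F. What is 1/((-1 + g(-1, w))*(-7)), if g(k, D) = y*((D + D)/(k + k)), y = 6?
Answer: -1/77 ≈ -0.012987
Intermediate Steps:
R(s) = s
w = -2 (w = -2*1*1 = -2*1 = -2)
g(k, D) = 6*D/k (g(k, D) = 6*((D + D)/(k + k)) = 6*((2*D)/((2*k))) = 6*((2*D)*(1/(2*k))) = 6*(D/k) = 6*D/k)
1/((-1 + g(-1, w))*(-7)) = 1/((-1 + 6*(-2)/(-1))*(-7)) = 1/((-1 + 6*(-2)*(-1))*(-7)) = 1/((-1 + 12)*(-7)) = 1/(11*(-7)) = 1/(-77) = -1/77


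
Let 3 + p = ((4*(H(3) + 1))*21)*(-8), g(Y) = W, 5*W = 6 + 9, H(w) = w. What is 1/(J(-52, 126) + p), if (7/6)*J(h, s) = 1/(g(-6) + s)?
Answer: -301/809989 ≈ -0.00037161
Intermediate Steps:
W = 3 (W = (6 + 9)/5 = (⅕)*15 = 3)
g(Y) = 3
J(h, s) = 6/(7*(3 + s))
p = -2691 (p = -3 + ((4*(3 + 1))*21)*(-8) = -3 + ((4*4)*21)*(-8) = -3 + (16*21)*(-8) = -3 + 336*(-8) = -3 - 2688 = -2691)
1/(J(-52, 126) + p) = 1/(6/(7*(3 + 126)) - 2691) = 1/((6/7)/129 - 2691) = 1/((6/7)*(1/129) - 2691) = 1/(2/301 - 2691) = 1/(-809989/301) = -301/809989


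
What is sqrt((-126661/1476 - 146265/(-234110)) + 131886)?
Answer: sqrt(2600521888428769)/140466 ≈ 363.04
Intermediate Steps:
sqrt((-126661/1476 - 146265/(-234110)) + 131886) = sqrt((-126661*1/1476 - 146265*(-1/234110)) + 131886) = sqrt((-126661/1476 + 29253/46822) + 131886) = sqrt(-71796877/842796 + 131886) = sqrt(111081196379/842796) = sqrt(2600521888428769)/140466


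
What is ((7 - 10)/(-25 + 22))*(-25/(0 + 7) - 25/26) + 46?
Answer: 7547/182 ≈ 41.467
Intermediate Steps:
((7 - 10)/(-25 + 22))*(-25/(0 + 7) - 25/26) + 46 = (-3/(-3))*(-25/7 - 25*1/26) + 46 = (-3*(-⅓))*(-25*⅐ - 25/26) + 46 = 1*(-25/7 - 25/26) + 46 = 1*(-825/182) + 46 = -825/182 + 46 = 7547/182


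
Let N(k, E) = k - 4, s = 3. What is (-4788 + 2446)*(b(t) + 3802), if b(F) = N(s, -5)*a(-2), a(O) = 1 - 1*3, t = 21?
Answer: -8908968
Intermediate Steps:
N(k, E) = -4 + k
a(O) = -2 (a(O) = 1 - 3 = -2)
b(F) = 2 (b(F) = (-4 + 3)*(-2) = -1*(-2) = 2)
(-4788 + 2446)*(b(t) + 3802) = (-4788 + 2446)*(2 + 3802) = -2342*3804 = -8908968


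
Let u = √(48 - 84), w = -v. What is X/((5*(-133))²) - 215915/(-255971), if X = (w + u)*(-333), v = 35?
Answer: 2813324368/3234193585 - 1998*I/442225 ≈ 0.86987 - 0.0045181*I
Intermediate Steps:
w = -35 (w = -1*35 = -35)
u = 6*I (u = √(-36) = 6*I ≈ 6.0*I)
X = 11655 - 1998*I (X = (-35 + 6*I)*(-333) = 11655 - 1998*I ≈ 11655.0 - 1998.0*I)
X/((5*(-133))²) - 215915/(-255971) = (11655 - 1998*I)/((5*(-133))²) - 215915/(-255971) = (11655 - 1998*I)/((-665)²) - 215915*(-1/255971) = (11655 - 1998*I)/442225 + 215915/255971 = (11655 - 1998*I)*(1/442225) + 215915/255971 = (333/12635 - 1998*I/442225) + 215915/255971 = 2813324368/3234193585 - 1998*I/442225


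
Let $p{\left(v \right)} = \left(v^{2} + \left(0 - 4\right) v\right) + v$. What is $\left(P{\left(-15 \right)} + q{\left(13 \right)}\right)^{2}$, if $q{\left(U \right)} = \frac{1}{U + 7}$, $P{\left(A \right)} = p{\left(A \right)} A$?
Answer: $\frac{6560838001}{400} \approx 1.6402 \cdot 10^{7}$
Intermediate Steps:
$p{\left(v \right)} = v^{2} - 3 v$ ($p{\left(v \right)} = \left(v^{2} - 4 v\right) + v = v^{2} - 3 v$)
$P{\left(A \right)} = A^{2} \left(-3 + A\right)$ ($P{\left(A \right)} = A \left(-3 + A\right) A = A^{2} \left(-3 + A\right)$)
$q{\left(U \right)} = \frac{1}{7 + U}$
$\left(P{\left(-15 \right)} + q{\left(13 \right)}\right)^{2} = \left(\left(-15\right)^{2} \left(-3 - 15\right) + \frac{1}{7 + 13}\right)^{2} = \left(225 \left(-18\right) + \frac{1}{20}\right)^{2} = \left(-4050 + \frac{1}{20}\right)^{2} = \left(- \frac{80999}{20}\right)^{2} = \frac{6560838001}{400}$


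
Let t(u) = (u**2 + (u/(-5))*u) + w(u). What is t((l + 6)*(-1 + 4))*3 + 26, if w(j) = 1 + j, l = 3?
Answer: 9298/5 ≈ 1859.6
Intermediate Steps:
t(u) = 1 + u + 4*u**2/5 (t(u) = (u**2 + (u/(-5))*u) + (1 + u) = (u**2 + (u*(-1/5))*u) + (1 + u) = (u**2 + (-u/5)*u) + (1 + u) = (u**2 - u**2/5) + (1 + u) = 4*u**2/5 + (1 + u) = 1 + u + 4*u**2/5)
t((l + 6)*(-1 + 4))*3 + 26 = (1 + (3 + 6)*(-1 + 4) + 4*((3 + 6)*(-1 + 4))**2/5)*3 + 26 = (1 + 9*3 + 4*(9*3)**2/5)*3 + 26 = (1 + 27 + (4/5)*27**2)*3 + 26 = (1 + 27 + (4/5)*729)*3 + 26 = (1 + 27 + 2916/5)*3 + 26 = (3056/5)*3 + 26 = 9168/5 + 26 = 9298/5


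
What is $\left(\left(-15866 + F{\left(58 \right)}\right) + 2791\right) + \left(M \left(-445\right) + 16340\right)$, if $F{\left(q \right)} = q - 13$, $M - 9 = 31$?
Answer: $-14490$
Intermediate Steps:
$M = 40$ ($M = 9 + 31 = 40$)
$F{\left(q \right)} = -13 + q$
$\left(\left(-15866 + F{\left(58 \right)}\right) + 2791\right) + \left(M \left(-445\right) + 16340\right) = \left(\left(-15866 + \left(-13 + 58\right)\right) + 2791\right) + \left(40 \left(-445\right) + 16340\right) = \left(\left(-15866 + 45\right) + 2791\right) + \left(-17800 + 16340\right) = \left(-15821 + 2791\right) - 1460 = -13030 - 1460 = -14490$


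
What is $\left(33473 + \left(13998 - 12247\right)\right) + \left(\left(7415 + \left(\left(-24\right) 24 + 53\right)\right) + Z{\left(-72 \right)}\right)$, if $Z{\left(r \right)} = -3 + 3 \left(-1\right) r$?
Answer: $42329$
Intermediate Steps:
$Z{\left(r \right)} = -3 - 3 r$
$\left(33473 + \left(13998 - 12247\right)\right) + \left(\left(7415 + \left(\left(-24\right) 24 + 53\right)\right) + Z{\left(-72 \right)}\right) = \left(33473 + \left(13998 - 12247\right)\right) + \left(\left(7415 + \left(\left(-24\right) 24 + 53\right)\right) - -213\right) = \left(33473 + \left(13998 - 12247\right)\right) + \left(\left(7415 + \left(-576 + 53\right)\right) + \left(-3 + 216\right)\right) = \left(33473 + 1751\right) + \left(\left(7415 - 523\right) + 213\right) = 35224 + \left(6892 + 213\right) = 35224 + 7105 = 42329$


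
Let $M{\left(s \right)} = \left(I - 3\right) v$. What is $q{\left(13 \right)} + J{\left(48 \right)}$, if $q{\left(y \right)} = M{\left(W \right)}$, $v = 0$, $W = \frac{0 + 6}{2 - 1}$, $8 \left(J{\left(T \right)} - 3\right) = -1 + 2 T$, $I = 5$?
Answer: $\frac{119}{8} \approx 14.875$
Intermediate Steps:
$J{\left(T \right)} = \frac{23}{8} + \frac{T}{4}$ ($J{\left(T \right)} = 3 + \frac{-1 + 2 T}{8} = 3 + \left(- \frac{1}{8} + \frac{T}{4}\right) = \frac{23}{8} + \frac{T}{4}$)
$W = 6$ ($W = \frac{6}{1} = 6 \cdot 1 = 6$)
$M{\left(s \right)} = 0$ ($M{\left(s \right)} = \left(5 - 3\right) 0 = 2 \cdot 0 = 0$)
$q{\left(y \right)} = 0$
$q{\left(13 \right)} + J{\left(48 \right)} = 0 + \left(\frac{23}{8} + \frac{1}{4} \cdot 48\right) = 0 + \left(\frac{23}{8} + 12\right) = 0 + \frac{119}{8} = \frac{119}{8}$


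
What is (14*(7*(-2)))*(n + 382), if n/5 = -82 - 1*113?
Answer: 116228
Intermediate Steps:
n = -975 (n = 5*(-82 - 1*113) = 5*(-82 - 113) = 5*(-195) = -975)
(14*(7*(-2)))*(n + 382) = (14*(7*(-2)))*(-975 + 382) = (14*(-14))*(-593) = -196*(-593) = 116228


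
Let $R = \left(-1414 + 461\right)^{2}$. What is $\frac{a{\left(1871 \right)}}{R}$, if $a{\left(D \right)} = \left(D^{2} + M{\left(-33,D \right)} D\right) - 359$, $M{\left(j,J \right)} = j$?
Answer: $\frac{3438539}{908209} \approx 3.7861$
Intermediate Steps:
$R = 908209$ ($R = \left(-953\right)^{2} = 908209$)
$a{\left(D \right)} = -359 + D^{2} - 33 D$ ($a{\left(D \right)} = \left(D^{2} - 33 D\right) - 359 = -359 + D^{2} - 33 D$)
$\frac{a{\left(1871 \right)}}{R} = \frac{-359 + 1871^{2} - 61743}{908209} = \left(-359 + 3500641 - 61743\right) \frac{1}{908209} = 3438539 \cdot \frac{1}{908209} = \frac{3438539}{908209}$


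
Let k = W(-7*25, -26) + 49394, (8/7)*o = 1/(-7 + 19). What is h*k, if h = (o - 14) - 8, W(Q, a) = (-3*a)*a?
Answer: -49852715/48 ≈ -1.0386e+6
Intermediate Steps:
o = 7/96 (o = 7/(8*(-7 + 19)) = (7/8)/12 = (7/8)*(1/12) = 7/96 ≈ 0.072917)
W(Q, a) = -3*a**2
h = -2105/96 (h = (7/96 - 14) - 8 = -1337/96 - 8 = -2105/96 ≈ -21.927)
k = 47366 (k = -3*(-26)**2 + 49394 = -3*676 + 49394 = -2028 + 49394 = 47366)
h*k = -2105/96*47366 = -49852715/48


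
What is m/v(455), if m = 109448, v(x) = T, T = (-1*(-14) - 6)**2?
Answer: 13681/8 ≈ 1710.1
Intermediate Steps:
T = 64 (T = (14 - 6)**2 = 8**2 = 64)
v(x) = 64
m/v(455) = 109448/64 = 109448*(1/64) = 13681/8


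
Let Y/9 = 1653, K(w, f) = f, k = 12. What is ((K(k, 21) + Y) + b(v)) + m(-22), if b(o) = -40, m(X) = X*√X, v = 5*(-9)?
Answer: 14858 - 22*I*√22 ≈ 14858.0 - 103.19*I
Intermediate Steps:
v = -45
m(X) = X^(3/2)
Y = 14877 (Y = 9*1653 = 14877)
((K(k, 21) + Y) + b(v)) + m(-22) = ((21 + 14877) - 40) + (-22)^(3/2) = (14898 - 40) - 22*I*√22 = 14858 - 22*I*√22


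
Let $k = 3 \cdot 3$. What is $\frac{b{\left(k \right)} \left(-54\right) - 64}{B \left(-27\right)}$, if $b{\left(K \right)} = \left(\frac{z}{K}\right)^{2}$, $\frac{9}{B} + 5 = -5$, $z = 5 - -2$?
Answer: $- \frac{2900}{729} \approx -3.9781$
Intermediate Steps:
$z = 7$ ($z = 5 + 2 = 7$)
$B = - \frac{9}{10}$ ($B = \frac{9}{-5 - 5} = \frac{9}{-10} = 9 \left(- \frac{1}{10}\right) = - \frac{9}{10} \approx -0.9$)
$k = 9$
$b{\left(K \right)} = \frac{49}{K^{2}}$ ($b{\left(K \right)} = \left(\frac{7}{K}\right)^{2} = \frac{49}{K^{2}}$)
$\frac{b{\left(k \right)} \left(-54\right) - 64}{B \left(-27\right)} = \frac{\frac{49}{81} \left(-54\right) - 64}{\left(- \frac{9}{10}\right) \left(-27\right)} = \frac{49 \cdot \frac{1}{81} \left(-54\right) - 64}{\frac{243}{10}} = \left(\frac{49}{81} \left(-54\right) - 64\right) \frac{10}{243} = \left(- \frac{98}{3} - 64\right) \frac{10}{243} = \left(- \frac{290}{3}\right) \frac{10}{243} = - \frac{2900}{729}$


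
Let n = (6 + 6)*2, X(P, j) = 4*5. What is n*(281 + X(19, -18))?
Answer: 7224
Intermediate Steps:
X(P, j) = 20
n = 24 (n = 12*2 = 24)
n*(281 + X(19, -18)) = 24*(281 + 20) = 24*301 = 7224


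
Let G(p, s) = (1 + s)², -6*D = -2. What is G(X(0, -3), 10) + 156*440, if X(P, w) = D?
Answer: 68761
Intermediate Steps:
D = ⅓ (D = -⅙*(-2) = ⅓ ≈ 0.33333)
X(P, w) = ⅓
G(X(0, -3), 10) + 156*440 = (1 + 10)² + 156*440 = 11² + 68640 = 121 + 68640 = 68761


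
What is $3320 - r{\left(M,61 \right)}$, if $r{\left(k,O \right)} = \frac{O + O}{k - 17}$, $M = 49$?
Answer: $\frac{53059}{16} \approx 3316.2$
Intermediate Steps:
$r{\left(k,O \right)} = \frac{2 O}{-17 + k}$
$3320 - r{\left(M,61 \right)} = 3320 - 2 \cdot 61 \frac{1}{-17 + 49} = 3320 - 2 \cdot 61 \cdot \frac{1}{32} = 3320 - \frac{61}{16} = \frac{53059}{16}$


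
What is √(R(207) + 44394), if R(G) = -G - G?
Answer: 2*√10995 ≈ 209.71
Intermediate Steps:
R(G) = -2*G
√(R(207) + 44394) = √(-2*207 + 44394) = √(-414 + 44394) = √43980 = 2*√10995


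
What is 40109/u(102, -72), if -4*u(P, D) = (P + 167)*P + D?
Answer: -80218/13683 ≈ -5.8626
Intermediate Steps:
u(P, D) = -D/4 - P*(167 + P)/4 (u(P, D) = -((P + 167)*P + D)/4 = -((167 + P)*P + D)/4 = -(P*(167 + P) + D)/4 = -(D + P*(167 + P))/4 = -D/4 - P*(167 + P)/4)
40109/u(102, -72) = 40109/(-167/4*102 - 1/4*(-72) - 1/4*102**2) = 40109/(-8517/2 + 18 - 1/4*10404) = 40109/(-8517/2 + 18 - 2601) = 40109/(-13683/2) = 40109*(-2/13683) = -80218/13683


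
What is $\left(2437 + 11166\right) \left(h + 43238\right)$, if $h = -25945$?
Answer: $235236679$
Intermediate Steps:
$\left(2437 + 11166\right) \left(h + 43238\right) = \left(2437 + 11166\right) \left(-25945 + 43238\right) = 13603 \cdot 17293 = 235236679$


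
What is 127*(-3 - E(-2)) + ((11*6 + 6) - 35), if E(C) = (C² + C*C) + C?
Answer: -1106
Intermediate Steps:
E(C) = C + 2*C² (E(C) = (C² + C²) + C = 2*C² + C = C + 2*C²)
127*(-3 - E(-2)) + ((11*6 + 6) - 35) = 127*(-3 - (-2)*(1 + 2*(-2))) + ((11*6 + 6) - 35) = 127*(-3 - (-2)*(1 - 4)) + ((66 + 6) - 35) = 127*(-3 - (-2)*(-3)) + (72 - 35) = 127*(-3 - 1*6) + 37 = 127*(-3 - 6) + 37 = 127*(-9) + 37 = -1143 + 37 = -1106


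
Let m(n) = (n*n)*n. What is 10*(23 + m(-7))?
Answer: -3200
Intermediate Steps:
m(n) = n**3 (m(n) = n**2*n = n**3)
10*(23 + m(-7)) = 10*(23 + (-7)**3) = 10*(23 - 343) = 10*(-320) = -3200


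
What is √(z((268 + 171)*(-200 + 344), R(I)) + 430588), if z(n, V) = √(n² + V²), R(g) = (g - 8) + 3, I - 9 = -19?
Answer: √(430588 + 3*√444029209) ≈ 702.71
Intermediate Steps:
I = -10 (I = 9 - 19 = -10)
R(g) = -5 + g (R(g) = (-8 + g) + 3 = -5 + g)
z(n, V) = √(V² + n²)
√(z((268 + 171)*(-200 + 344), R(I)) + 430588) = √(√((-5 - 10)² + ((268 + 171)*(-200 + 344))²) + 430588) = √(√((-15)² + (439*144)²) + 430588) = √(√(225 + 63216²) + 430588) = √(√(225 + 3996262656) + 430588) = √(√3996262881 + 430588) = √(3*√444029209 + 430588) = √(430588 + 3*√444029209)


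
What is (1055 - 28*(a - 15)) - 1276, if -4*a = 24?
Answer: 367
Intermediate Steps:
a = -6 (a = -1/4*24 = -6)
(1055 - 28*(a - 15)) - 1276 = (1055 - 28*(-6 - 15)) - 1276 = (1055 - 28*(-21)) - 1276 = (1055 + 588) - 1276 = 1643 - 1276 = 367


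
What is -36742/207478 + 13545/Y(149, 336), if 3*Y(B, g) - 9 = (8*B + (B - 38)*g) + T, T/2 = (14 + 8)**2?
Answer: 77564950/90979103 ≈ 0.85256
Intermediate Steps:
T = 968 (T = 2*(14 + 8)**2 = 2*22**2 = 2*484 = 968)
Y(B, g) = 977/3 + 8*B/3 + g*(-38 + B)/3 (Y(B, g) = 3 + ((8*B + (B - 38)*g) + 968)/3 = 3 + ((8*B + (-38 + B)*g) + 968)/3 = 3 + ((8*B + g*(-38 + B)) + 968)/3 = 3 + (968 + 8*B + g*(-38 + B))/3 = 3 + (968/3 + 8*B/3 + g*(-38 + B)/3) = 977/3 + 8*B/3 + g*(-38 + B)/3)
-36742/207478 + 13545/Y(149, 336) = -36742/207478 + 13545/(977/3 - 38/3*336 + (8/3)*149 + (1/3)*149*336) = -36742*1/207478 + 13545/(977/3 - 4256 + 1192/3 + 16688) = -18371/103739 + 13545/13155 = -18371/103739 + 13545*(1/13155) = -18371/103739 + 903/877 = 77564950/90979103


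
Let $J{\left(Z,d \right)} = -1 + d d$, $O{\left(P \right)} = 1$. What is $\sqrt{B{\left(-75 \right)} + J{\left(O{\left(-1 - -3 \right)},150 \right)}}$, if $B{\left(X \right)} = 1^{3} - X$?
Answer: $5 \sqrt{903} \approx 150.25$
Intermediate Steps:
$J{\left(Z,d \right)} = -1 + d^{2}$
$B{\left(X \right)} = 1 - X$
$\sqrt{B{\left(-75 \right)} + J{\left(O{\left(-1 - -3 \right)},150 \right)}} = \sqrt{\left(1 - -75\right) - \left(1 - 150^{2}\right)} = \sqrt{\left(1 + 75\right) + \left(-1 + 22500\right)} = \sqrt{76 + 22499} = \sqrt{22575} = 5 \sqrt{903}$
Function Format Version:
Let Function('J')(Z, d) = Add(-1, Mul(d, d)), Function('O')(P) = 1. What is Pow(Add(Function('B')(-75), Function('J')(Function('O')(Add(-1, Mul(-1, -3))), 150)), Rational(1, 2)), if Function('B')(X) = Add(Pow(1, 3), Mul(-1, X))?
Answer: Mul(5, Pow(903, Rational(1, 2))) ≈ 150.25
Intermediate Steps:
Function('J')(Z, d) = Add(-1, Pow(d, 2))
Function('B')(X) = Add(1, Mul(-1, X))
Pow(Add(Function('B')(-75), Function('J')(Function('O')(Add(-1, Mul(-1, -3))), 150)), Rational(1, 2)) = Pow(Add(Add(1, Mul(-1, -75)), Add(-1, Pow(150, 2))), Rational(1, 2)) = Pow(Add(Add(1, 75), Add(-1, 22500)), Rational(1, 2)) = Pow(Add(76, 22499), Rational(1, 2)) = Pow(22575, Rational(1, 2)) = Mul(5, Pow(903, Rational(1, 2)))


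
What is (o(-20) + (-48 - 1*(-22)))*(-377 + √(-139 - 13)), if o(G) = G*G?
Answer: -140998 + 748*I*√38 ≈ -1.41e+5 + 4611.0*I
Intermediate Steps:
o(G) = G²
(o(-20) + (-48 - 1*(-22)))*(-377 + √(-139 - 13)) = ((-20)² + (-48 - 1*(-22)))*(-377 + √(-139 - 13)) = (400 + (-48 + 22))*(-377 + √(-152)) = (400 - 26)*(-377 + 2*I*√38) = 374*(-377 + 2*I*√38) = -140998 + 748*I*√38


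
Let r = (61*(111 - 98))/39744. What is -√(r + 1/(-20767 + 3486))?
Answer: -√16292909418621/28617336 ≈ -0.14105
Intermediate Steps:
r = 793/39744 (r = (61*13)*(1/39744) = 793*(1/39744) = 793/39744 ≈ 0.019953)
-√(r + 1/(-20767 + 3486)) = -√(793/39744 + 1/(-20767 + 3486)) = -√(793/39744 + 1/(-17281)) = -√(793/39744 - 1/17281) = -√(13664089/686816064) = -√16292909418621/28617336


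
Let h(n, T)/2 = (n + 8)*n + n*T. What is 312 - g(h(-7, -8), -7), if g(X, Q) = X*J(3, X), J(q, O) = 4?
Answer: -80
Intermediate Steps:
h(n, T) = 2*T*n + 2*n*(8 + n) (h(n, T) = 2*((n + 8)*n + n*T) = 2*((8 + n)*n + T*n) = 2*(n*(8 + n) + T*n) = 2*(T*n + n*(8 + n)) = 2*T*n + 2*n*(8 + n))
g(X, Q) = 4*X (g(X, Q) = X*4 = 4*X)
312 - g(h(-7, -8), -7) = 312 - 4*2*(-7)*(8 - 8 - 7) = 312 - 4*2*(-7)*(-7) = 312 - 4*98 = 312 - 1*392 = 312 - 392 = -80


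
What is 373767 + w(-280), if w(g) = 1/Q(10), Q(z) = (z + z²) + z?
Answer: 44852041/120 ≈ 3.7377e+5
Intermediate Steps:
Q(z) = z² + 2*z
w(g) = 1/120 (w(g) = 1/(10*(2 + 10)) = 1/(10*12) = 1/120)
373767 + w(-280) = 373767 + 1/120 = 44852041/120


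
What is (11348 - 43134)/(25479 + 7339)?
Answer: -15893/16409 ≈ -0.96855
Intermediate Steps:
(11348 - 43134)/(25479 + 7339) = -31786/32818 = -31786*1/32818 = -15893/16409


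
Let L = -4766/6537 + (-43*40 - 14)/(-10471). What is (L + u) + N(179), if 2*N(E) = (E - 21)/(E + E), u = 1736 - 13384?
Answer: -285439330868759/24504715866 ≈ -11648.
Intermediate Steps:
u = -11648
N(E) = (-21 + E)/(4*E) (N(E) = ((E - 21)/(E + E))/2 = ((-21 + E)/((2*E)))/2 = ((-21 + E)*(1/(2*E)))/2 = ((-21 + E)/(2*E))/2 = (-21 + E)/(4*E))
L = -38569628/68448927 (L = -4766*1/6537 + (-1720 - 14)*(-1/10471) = -4766/6537 - 1734*(-1/10471) = -4766/6537 + 1734/10471 = -38569628/68448927 ≈ -0.56348)
(L + u) + N(179) = (-38569628/68448927 - 11648) + (¼)*(-21 + 179)/179 = -797331671324/68448927 + (¼)*(1/179)*158 = -797331671324/68448927 + 79/358 = -285439330868759/24504715866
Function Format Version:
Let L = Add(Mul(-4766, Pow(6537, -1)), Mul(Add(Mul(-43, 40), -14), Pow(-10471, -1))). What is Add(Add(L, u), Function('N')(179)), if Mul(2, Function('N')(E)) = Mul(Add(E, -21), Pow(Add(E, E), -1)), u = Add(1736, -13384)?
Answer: Rational(-285439330868759, 24504715866) ≈ -11648.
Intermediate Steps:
u = -11648
Function('N')(E) = Mul(Rational(1, 4), Pow(E, -1), Add(-21, E)) (Function('N')(E) = Mul(Rational(1, 2), Mul(Add(E, -21), Pow(Add(E, E), -1))) = Mul(Rational(1, 2), Mul(Add(-21, E), Pow(Mul(2, E), -1))) = Mul(Rational(1, 2), Mul(Add(-21, E), Mul(Rational(1, 2), Pow(E, -1)))) = Mul(Rational(1, 2), Mul(Rational(1, 2), Pow(E, -1), Add(-21, E))) = Mul(Rational(1, 4), Pow(E, -1), Add(-21, E)))
L = Rational(-38569628, 68448927) (L = Add(Mul(-4766, Rational(1, 6537)), Mul(Add(-1720, -14), Rational(-1, 10471))) = Add(Rational(-4766, 6537), Mul(-1734, Rational(-1, 10471))) = Add(Rational(-4766, 6537), Rational(1734, 10471)) = Rational(-38569628, 68448927) ≈ -0.56348)
Add(Add(L, u), Function('N')(179)) = Add(Add(Rational(-38569628, 68448927), -11648), Mul(Rational(1, 4), Pow(179, -1), Add(-21, 179))) = Add(Rational(-797331671324, 68448927), Mul(Rational(1, 4), Rational(1, 179), 158)) = Add(Rational(-797331671324, 68448927), Rational(79, 358)) = Rational(-285439330868759, 24504715866)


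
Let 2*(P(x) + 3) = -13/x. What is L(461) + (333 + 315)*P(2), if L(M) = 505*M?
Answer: 228755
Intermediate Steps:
P(x) = -3 - 13/(2*x) (P(x) = -3 + (-13/x)/2 = -3 - 13/(2*x))
L(461) + (333 + 315)*P(2) = 505*461 + (333 + 315)*(-3 - 13/2/2) = 232805 + 648*(-3 - 13/2*½) = 232805 + 648*(-3 - 13/4) = 232805 + 648*(-25/4) = 232805 - 4050 = 228755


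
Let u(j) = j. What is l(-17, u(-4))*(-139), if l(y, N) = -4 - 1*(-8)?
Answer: -556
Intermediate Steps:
l(y, N) = 4 (l(y, N) = -4 + 8 = 4)
l(-17, u(-4))*(-139) = 4*(-139) = -556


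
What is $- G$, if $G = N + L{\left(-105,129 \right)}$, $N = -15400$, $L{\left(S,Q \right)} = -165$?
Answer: $15565$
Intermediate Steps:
$G = -15565$ ($G = -15400 - 165 = -15565$)
$- G = \left(-1\right) \left(-15565\right) = 15565$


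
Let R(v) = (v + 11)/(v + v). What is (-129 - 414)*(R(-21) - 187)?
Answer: 709882/7 ≈ 1.0141e+5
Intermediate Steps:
R(v) = (11 + v)/(2*v) (R(v) = (11 + v)/((2*v)) = (11 + v)*(1/(2*v)) = (11 + v)/(2*v))
(-129 - 414)*(R(-21) - 187) = (-129 - 414)*((1/2)*(11 - 21)/(-21) - 187) = -543*((1/2)*(-1/21)*(-10) - 187) = -543*(5/21 - 187) = -543*(-3922/21) = 709882/7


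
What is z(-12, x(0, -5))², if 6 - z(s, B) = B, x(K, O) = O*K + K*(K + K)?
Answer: 36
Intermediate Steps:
x(K, O) = 2*K² + K*O (x(K, O) = K*O + K*(2*K) = K*O + 2*K² = 2*K² + K*O)
z(s, B) = 6 - B
z(-12, x(0, -5))² = (6 - 0*(-5 + 2*0))² = (6 - 0*(-5 + 0))² = (6 - 0*(-5))² = (6 - 1*0)² = (6 + 0)² = 6² = 36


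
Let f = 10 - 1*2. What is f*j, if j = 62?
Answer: 496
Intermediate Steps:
f = 8 (f = 10 - 2 = 8)
f*j = 8*62 = 496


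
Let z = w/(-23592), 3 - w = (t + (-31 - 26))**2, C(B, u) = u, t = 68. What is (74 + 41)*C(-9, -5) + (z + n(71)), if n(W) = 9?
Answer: -6676477/11796 ≈ -566.00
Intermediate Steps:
w = -118 (w = 3 - (68 + (-31 - 26))**2 = 3 - (68 - 57)**2 = 3 - 1*11**2 = 3 - 1*121 = 3 - 121 = -118)
z = 59/11796 (z = -118/(-23592) = -118*(-1/23592) = 59/11796 ≈ 0.0050017)
(74 + 41)*C(-9, -5) + (z + n(71)) = (74 + 41)*(-5) + (59/11796 + 9) = 115*(-5) + 106223/11796 = -575 + 106223/11796 = -6676477/11796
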